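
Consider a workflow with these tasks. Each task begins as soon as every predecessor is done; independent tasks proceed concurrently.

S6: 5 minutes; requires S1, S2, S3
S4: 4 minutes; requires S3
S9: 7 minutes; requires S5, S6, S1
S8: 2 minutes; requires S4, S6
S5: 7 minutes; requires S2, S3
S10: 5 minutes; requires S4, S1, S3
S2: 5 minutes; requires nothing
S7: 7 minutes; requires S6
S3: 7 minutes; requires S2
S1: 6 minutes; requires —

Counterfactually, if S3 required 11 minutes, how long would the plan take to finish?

Actual critical path: S2→S3→S5→S9 = 5+7+7+7 = 26 ⇒ 26 minutes.
S3 lies on that path, so at 11 minutes the path becomes 30 minutes.
No other chain overtakes it, so the finish is 30 minutes.

30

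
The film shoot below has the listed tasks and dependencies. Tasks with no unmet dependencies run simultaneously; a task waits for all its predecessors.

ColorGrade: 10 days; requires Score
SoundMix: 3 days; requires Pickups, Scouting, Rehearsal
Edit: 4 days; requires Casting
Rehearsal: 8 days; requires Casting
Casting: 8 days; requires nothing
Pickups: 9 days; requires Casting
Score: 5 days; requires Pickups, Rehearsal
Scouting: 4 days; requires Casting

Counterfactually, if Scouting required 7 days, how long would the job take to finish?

32

As given, the longest chain is Casting→Pickups→Score→ColorGrade = 8+9+5+10 = 32, so the finish is 32 days.
Scouting is off the critical path — its longest chain is 15 days, giving 17 of slack.
No other chain overtakes it, so the finish is 32 days.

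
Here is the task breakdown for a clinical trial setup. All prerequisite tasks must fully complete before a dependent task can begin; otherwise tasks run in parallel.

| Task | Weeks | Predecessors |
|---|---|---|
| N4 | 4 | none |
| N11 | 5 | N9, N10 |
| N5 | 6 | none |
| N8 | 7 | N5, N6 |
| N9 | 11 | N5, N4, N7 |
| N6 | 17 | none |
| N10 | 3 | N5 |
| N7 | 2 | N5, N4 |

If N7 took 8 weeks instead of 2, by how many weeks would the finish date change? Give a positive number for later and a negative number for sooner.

Critical path before the change: N5→N7→N9→N11 = 6+2+11+5 = 24 giving 24 weeks.
N7 lies on that path, so at 8 weeks the path becomes 30 weeks.
No other chain overtakes it, so the finish is 30 weeks.
Change in finish: 30 − 24 = +6 weeks.

6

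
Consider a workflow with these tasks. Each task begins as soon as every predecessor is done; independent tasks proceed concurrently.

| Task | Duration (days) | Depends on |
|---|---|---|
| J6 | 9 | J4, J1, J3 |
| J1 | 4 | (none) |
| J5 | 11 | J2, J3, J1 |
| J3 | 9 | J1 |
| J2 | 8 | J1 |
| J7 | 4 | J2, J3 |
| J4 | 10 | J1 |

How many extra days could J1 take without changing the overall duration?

0

Critical path: J1→J3→J5 = 4+9+11 = 24, so the finish is 24 days.
The longest chain containing J1 totals 24 days.
Slack of J1 = 0 − 0 = 0 days.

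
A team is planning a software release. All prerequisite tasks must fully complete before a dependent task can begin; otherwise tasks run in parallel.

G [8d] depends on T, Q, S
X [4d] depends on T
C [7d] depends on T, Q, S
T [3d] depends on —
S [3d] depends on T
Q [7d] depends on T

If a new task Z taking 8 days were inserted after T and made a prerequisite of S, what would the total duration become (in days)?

22

Originally the job takes 18 days.
With Z inserted, S now waits for max(T, Z).
New critical path: T→Z→S→G = 3+8+3+8 = 22 ⇒ 22 days.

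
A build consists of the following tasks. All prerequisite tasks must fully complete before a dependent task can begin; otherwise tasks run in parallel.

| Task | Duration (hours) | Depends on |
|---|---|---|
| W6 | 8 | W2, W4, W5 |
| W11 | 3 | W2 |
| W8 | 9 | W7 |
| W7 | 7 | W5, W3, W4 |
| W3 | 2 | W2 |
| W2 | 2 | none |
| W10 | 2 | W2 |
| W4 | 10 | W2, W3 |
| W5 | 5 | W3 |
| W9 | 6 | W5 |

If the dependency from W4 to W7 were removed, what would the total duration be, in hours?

25

Before: longest chain W2→W3→W4→W7→W8 = 2+2+10+7+9 = 30, finish 30.
Without W4→W7, W7's earliest start moves from 14 to 9.
The longest chain is now W2→W3→W5→W7→W8 = 2+2+5+7+9 = 25, so the project takes 25 hours.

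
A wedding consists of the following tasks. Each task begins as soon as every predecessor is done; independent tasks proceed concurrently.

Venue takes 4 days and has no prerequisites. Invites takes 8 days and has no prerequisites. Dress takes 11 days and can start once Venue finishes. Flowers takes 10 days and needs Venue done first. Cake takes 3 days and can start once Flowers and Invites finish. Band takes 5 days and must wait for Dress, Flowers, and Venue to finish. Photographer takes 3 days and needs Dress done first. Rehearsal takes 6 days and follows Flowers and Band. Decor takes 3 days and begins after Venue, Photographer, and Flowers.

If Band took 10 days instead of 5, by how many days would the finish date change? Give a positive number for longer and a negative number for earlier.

As given, the longest chain is Venue→Dress→Band→Rehearsal = 4+11+5+6 = 26, so the finish is 26 days.
Since Band is critical, the +5 change carries straight to that chain (now 31 days).
No other chain overtakes it, so the finish is 31 days.
Change in finish: 31 − 26 = +5 days.

5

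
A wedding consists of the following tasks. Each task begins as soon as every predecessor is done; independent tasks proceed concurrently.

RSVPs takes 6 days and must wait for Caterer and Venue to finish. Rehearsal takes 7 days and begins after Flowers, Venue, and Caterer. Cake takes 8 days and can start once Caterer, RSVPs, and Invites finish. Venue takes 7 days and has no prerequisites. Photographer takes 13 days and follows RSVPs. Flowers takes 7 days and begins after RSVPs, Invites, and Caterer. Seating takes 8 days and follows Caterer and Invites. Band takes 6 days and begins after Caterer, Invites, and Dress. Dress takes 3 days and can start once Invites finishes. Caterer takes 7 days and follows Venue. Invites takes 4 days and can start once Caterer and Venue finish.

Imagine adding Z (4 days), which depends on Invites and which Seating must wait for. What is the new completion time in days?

Originally the job takes 34 days.
With Z inserted, Seating now waits for max(Caterer, Invites, Z).
New critical path: Venue→Caterer→RSVPs→Flowers→Rehearsal = 7+7+6+7+7 = 34 ⇒ 34 days.

34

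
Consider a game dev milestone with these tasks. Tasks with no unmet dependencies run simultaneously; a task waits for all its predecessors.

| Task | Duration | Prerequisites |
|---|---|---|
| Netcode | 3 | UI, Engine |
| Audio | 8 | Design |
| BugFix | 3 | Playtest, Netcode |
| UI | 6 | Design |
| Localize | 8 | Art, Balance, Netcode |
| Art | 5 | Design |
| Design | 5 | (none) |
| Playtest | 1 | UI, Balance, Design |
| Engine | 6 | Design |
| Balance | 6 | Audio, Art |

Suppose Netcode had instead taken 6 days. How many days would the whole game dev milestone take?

The binding path is Design→Audio→Balance→Localize = 5+8+6+8 = 27; finish at 27 days.
The longest path through Netcode is only 22 days, so Netcode has float 5.
No other chain overtakes it, so the finish is 27 days.

27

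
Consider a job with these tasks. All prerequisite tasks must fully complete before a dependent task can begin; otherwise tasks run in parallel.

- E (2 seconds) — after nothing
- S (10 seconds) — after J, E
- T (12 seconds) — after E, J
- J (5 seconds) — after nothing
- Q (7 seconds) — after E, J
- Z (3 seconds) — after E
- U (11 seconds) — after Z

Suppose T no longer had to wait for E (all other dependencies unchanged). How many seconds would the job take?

17

Before: longest chain J→T = 5+12 = 17, finish 17.
Dropping E→T doesn't change T's earliest start (5); another predecessor still binds.
After: J→T = 5+12 = 17 → 17 seconds.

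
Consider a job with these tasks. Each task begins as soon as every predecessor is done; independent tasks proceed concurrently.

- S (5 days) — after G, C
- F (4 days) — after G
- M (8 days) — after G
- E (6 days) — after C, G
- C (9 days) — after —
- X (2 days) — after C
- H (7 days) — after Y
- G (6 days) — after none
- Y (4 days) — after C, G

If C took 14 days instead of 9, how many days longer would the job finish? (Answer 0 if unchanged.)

5

Critical path before the change: C→Y→H = 9+4+7 = 20 giving 20 days.
C is on the critical path; changing it to 14 makes that path 25 days.
No other chain overtakes it, so the finish is 25 days.
Change in finish: 25 − 20 = +5 days.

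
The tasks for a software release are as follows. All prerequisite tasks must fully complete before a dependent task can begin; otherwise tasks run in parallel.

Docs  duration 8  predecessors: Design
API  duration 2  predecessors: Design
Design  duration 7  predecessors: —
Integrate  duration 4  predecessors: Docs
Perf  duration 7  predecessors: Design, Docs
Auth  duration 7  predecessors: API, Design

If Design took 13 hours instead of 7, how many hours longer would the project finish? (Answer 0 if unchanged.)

Critical path before the change: Design→Docs→Perf = 7+8+7 = 22 giving 22 hours.
Design is on the critical path; changing it to 13 makes that path 28 hours.
No other chain overtakes it, so the finish is 28 hours.
Change in finish: 28 − 22 = +6 hours.

6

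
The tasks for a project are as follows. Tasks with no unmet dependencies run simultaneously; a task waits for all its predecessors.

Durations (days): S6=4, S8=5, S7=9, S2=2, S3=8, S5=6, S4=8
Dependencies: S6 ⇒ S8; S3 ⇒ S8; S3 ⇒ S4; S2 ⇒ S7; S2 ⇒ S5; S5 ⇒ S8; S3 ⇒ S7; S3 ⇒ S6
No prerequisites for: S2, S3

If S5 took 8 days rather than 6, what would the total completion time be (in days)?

17

As given, the longest chain is S3→S6→S8 = 8+4+5 = 17, so the finish is 17 days.
S5 has 4 days of float (longest path through it is 13).
No other chain overtakes it, so the finish is 17 days.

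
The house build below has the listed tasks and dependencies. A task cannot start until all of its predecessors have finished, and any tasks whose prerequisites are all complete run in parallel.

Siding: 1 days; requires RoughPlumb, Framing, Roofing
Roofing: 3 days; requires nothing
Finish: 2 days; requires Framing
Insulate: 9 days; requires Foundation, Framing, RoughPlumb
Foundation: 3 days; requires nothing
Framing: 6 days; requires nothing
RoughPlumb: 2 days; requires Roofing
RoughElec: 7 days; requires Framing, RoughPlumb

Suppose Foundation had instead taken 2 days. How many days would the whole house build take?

15

Baseline: Framing→Insulate = 6+9 = 15 → 15 days.
Foundation has 3 days of float (longest path through it is 12).
The critical path is still Framing→Insulate; finish is now 15 days.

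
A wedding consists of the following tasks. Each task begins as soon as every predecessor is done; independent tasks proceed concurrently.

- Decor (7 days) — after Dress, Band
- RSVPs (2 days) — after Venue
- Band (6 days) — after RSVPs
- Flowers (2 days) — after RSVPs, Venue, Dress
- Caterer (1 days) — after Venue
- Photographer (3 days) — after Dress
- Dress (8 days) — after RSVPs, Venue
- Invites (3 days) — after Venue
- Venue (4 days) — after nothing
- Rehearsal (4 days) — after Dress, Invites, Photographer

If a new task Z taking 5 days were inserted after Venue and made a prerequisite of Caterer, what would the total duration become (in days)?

Originally the wedding takes 21 days.
With Z inserted, Caterer now waits for max(Venue, Z).
New critical path: Venue→RSVPs→Dress→Photographer→Rehearsal = 4+2+8+3+4 = 21 ⇒ 21 days.

21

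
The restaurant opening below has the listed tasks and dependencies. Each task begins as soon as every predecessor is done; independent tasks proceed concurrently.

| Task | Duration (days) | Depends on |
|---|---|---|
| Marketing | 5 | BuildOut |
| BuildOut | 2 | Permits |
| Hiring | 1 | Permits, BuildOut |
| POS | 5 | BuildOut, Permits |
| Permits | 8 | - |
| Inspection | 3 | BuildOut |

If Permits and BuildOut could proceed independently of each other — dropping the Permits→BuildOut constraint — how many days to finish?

With the dependency in place, Permits→BuildOut→POS = 8+2+5 = 15 sets the finish at 15 days.
Without Permits→BuildOut, BuildOut's earliest start moves from 8 to 0.
After: Permits→POS = 8+5 = 13 → 13 days.

13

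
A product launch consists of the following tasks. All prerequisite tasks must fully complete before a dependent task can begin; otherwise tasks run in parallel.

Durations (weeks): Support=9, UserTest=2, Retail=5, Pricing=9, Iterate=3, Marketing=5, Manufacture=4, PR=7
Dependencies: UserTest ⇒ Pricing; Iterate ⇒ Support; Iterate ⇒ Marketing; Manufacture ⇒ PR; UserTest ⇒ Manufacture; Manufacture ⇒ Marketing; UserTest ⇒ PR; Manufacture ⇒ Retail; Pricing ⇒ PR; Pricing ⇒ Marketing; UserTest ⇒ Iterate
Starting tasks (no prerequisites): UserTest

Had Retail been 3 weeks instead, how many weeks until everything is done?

18

Actual critical path: UserTest→Pricing→PR = 2+9+7 = 18 ⇒ 18 weeks.
Retail has 7 weeks of float (longest path through it is 11).
The critical path is still UserTest→Pricing→PR; finish is now 18 weeks.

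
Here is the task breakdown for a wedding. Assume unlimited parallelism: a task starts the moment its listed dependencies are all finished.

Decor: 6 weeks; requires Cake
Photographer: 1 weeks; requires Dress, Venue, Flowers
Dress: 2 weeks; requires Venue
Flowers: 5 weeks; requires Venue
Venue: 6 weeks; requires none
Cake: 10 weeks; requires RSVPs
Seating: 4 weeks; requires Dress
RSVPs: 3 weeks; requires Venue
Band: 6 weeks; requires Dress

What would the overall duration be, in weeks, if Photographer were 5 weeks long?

As given, the longest chain is Venue→RSVPs→Cake→Decor = 6+3+10+6 = 25, so the finish is 25 weeks.
Photographer has 13 weeks of float (longest path through it is 12).
The critical path is still Venue→RSVPs→Cake→Decor; finish is now 25 weeks.

25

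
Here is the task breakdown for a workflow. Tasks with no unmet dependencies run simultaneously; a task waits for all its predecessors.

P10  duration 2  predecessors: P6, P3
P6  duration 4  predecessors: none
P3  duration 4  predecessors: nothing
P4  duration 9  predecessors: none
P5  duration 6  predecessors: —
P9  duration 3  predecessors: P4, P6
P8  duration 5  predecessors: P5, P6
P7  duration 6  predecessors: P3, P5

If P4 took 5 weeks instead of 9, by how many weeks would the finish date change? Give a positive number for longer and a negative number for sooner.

0

Actual critical path: P4→P9 = 9+3 = 12 ⇒ 12 weeks.
P4 is on the critical path; changing it to 5 makes that path 8 weeks.
The binding chain switches to P5→P7 = 6+6 = 12; finish 12 weeks.
Change in finish: 12 − 12 = +0 weeks.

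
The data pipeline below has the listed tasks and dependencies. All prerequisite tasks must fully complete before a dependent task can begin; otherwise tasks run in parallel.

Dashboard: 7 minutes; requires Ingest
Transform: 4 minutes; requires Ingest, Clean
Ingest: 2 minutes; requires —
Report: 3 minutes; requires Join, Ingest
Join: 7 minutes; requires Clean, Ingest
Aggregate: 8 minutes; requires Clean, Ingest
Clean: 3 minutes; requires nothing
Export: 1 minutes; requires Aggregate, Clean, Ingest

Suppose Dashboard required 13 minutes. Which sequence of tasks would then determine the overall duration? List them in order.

Critical path before the change: Clean→Join→Report = 3+7+3 = 13 giving 13 minutes.
The longest path through Dashboard is only 9 minutes, so Dashboard has float 4.
Now Ingest→Dashboard = 2+13 = 15 is longest, so the finish becomes 15 minutes.

Ingest, Dashboard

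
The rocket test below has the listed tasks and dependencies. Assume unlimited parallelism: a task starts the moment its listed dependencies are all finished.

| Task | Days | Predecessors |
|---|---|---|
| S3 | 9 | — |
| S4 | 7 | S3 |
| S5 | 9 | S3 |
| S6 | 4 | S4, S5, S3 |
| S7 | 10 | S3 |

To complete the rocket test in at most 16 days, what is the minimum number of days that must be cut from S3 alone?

Current finish: 22 days; target: 16.
S3 is on every critical path, so each day cut from S3 cuts the finish by one (this holds down to a finish of 14).
Need 22 − 16 = 6 days off S3 → S3 becomes 3 days, finish becomes 16.

6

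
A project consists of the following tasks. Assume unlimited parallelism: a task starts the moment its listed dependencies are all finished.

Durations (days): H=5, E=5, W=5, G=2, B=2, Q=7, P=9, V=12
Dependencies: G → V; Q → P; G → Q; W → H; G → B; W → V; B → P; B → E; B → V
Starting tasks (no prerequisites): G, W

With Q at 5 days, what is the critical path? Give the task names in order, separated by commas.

W, V

Critical path before the change: G→Q→P = 2+7+9 = 18 giving 18 days.
Q is on the critical path; changing it to 5 makes that path 16 days.
The binding chain switches to W→V = 5+12 = 17; finish 17 days.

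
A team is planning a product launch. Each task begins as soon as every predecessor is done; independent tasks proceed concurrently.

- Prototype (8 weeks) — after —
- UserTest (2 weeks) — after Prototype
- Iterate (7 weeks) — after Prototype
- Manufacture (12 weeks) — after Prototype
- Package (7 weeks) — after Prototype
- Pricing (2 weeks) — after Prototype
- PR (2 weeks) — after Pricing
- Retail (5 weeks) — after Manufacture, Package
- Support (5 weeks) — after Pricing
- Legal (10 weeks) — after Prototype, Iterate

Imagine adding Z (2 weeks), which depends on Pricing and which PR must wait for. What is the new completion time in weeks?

25

Originally the schedule takes 25 weeks.
With Z inserted, PR now waits for max(Pricing, Z).
New critical path: Prototype→Iterate→Legal = 8+7+10 = 25 ⇒ 25 weeks.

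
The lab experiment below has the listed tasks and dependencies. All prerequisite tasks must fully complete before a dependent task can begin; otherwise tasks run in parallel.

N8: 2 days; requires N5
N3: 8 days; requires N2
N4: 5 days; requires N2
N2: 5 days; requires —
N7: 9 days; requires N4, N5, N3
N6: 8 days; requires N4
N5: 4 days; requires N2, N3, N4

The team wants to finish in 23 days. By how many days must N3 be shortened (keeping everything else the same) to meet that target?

Current finish: 26 days; target: 23.
N3 is on every critical path, so each day cut from N3 cuts the finish by one (this holds down to a finish of 23).
Need 26 − 23 = 3 days off N3 → N3 becomes 5 days, finish becomes 23.

3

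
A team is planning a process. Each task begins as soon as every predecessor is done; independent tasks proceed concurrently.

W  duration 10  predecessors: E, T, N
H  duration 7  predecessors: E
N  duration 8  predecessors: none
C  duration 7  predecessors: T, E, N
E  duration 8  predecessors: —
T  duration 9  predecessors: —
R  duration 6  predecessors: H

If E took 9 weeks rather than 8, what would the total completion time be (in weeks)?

22

Actual critical path: E→H→R = 8+7+6 = 21 ⇒ 21 weeks.
Since E is critical, the +1 change carries straight to that chain (now 22 weeks).
The critical path is still E→H→R; finish is now 22 weeks.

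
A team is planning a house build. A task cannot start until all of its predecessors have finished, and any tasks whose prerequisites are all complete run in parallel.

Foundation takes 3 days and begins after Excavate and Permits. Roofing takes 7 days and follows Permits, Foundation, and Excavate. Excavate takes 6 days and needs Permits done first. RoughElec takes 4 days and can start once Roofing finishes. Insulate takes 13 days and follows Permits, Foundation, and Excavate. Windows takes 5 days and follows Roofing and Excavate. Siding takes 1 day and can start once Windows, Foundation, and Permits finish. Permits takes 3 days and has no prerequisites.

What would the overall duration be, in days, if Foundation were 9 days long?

Actual critical path: Permits→Excavate→Foundation→Roofing→Windows→Siding = 3+6+3+7+5+1 = 25 ⇒ 25 days.
Foundation is on the critical path; changing it to 9 makes that path 31 days.
No other chain overtakes it, so the finish is 31 days.

31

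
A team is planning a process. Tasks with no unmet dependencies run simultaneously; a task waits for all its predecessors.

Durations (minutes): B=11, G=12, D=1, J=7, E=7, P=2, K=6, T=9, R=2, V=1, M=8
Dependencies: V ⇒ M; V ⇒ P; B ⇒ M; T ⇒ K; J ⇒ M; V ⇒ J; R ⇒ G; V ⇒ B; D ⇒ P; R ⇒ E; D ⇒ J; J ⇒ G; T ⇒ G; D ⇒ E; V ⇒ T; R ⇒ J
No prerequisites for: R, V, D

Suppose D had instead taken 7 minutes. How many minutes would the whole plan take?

The binding path is V→T→G = 1+9+12 = 22; finish at 22 minutes.
D has 2 minutes of float (longest path through it is 20).
New critical path: D→J→G = 7+7+12 = 26 ⇒ 26 minutes.

26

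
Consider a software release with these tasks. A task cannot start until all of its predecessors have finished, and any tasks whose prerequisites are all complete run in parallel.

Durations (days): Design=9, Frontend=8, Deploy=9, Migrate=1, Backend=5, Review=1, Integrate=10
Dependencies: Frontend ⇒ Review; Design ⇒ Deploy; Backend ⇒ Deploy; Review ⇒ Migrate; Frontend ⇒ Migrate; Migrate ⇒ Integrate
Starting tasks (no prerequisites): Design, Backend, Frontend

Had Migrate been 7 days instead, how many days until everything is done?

Actual critical path: Frontend→Review→Migrate→Integrate = 8+1+1+10 = 20 ⇒ 20 days.
Migrate is on the critical path; changing it to 7 makes that path 26 days.
The critical path is still Frontend→Review→Migrate→Integrate; finish is now 26 days.

26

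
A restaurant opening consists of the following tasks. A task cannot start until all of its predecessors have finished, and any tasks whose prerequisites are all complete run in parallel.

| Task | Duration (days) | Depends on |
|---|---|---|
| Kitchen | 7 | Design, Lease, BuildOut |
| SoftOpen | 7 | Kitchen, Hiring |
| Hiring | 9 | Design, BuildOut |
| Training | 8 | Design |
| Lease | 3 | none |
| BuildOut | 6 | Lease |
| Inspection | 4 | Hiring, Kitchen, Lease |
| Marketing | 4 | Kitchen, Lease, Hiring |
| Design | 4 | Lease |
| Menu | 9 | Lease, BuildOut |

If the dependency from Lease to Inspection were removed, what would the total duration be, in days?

25

Original critical path: Lease→BuildOut→Hiring→SoftOpen = 3+6+9+7 = 25 ⇒ 25 days.
Dropping Lease→Inspection doesn't change Inspection's earliest start (18); another predecessor still binds.
The longest chain is now Lease→BuildOut→Hiring→SoftOpen = 3+6+9+7 = 25, so the project takes 25 days.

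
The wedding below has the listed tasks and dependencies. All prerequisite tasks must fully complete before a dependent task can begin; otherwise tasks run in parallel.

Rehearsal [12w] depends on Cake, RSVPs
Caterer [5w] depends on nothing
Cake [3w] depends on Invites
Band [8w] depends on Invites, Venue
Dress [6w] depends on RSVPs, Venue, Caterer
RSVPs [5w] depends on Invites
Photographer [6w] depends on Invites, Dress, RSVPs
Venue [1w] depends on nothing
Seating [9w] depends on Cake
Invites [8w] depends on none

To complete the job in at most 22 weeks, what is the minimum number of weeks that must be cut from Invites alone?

3

Current finish: 25 weeks; target: 22.
Invites is on every critical path, so each week cut from Invites cuts the finish by one (this holds down to a finish of 18).
Need 25 − 22 = 3 weeks off Invites → Invites becomes 5 weeks, finish becomes 22.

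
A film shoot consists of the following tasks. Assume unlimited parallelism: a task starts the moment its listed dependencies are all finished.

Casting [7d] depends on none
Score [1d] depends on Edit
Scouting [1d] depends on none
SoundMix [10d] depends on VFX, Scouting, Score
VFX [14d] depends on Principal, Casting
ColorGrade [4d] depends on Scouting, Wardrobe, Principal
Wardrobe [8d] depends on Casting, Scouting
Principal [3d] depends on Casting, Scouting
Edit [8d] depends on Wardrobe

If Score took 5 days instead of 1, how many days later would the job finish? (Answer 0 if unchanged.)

As given, the longest chain is Casting→Wardrobe→Edit→Score→SoundMix = 7+8+8+1+10 = 34, so the finish is 34 days.
Score is on the critical path; changing it to 5 makes that path 38 days.
The critical path is still Casting→Wardrobe→Edit→Score→SoundMix; finish is now 38 days.
Change in finish: 38 − 34 = +4 days.

4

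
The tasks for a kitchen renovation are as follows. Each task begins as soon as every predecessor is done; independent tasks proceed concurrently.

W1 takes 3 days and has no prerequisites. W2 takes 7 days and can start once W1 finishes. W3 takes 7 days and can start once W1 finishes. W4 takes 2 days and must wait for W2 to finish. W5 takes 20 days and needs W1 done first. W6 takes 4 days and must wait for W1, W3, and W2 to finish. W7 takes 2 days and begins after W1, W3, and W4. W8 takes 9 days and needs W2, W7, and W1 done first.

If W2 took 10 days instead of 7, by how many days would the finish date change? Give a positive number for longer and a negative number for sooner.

3

The binding path is W1→W2→W4→W7→W8 = 3+7+2+2+9 = 23; finish at 23 days.
W2 lies on that path, so at 10 days the path becomes 26 days.
The critical path is still W1→W2→W4→W7→W8; finish is now 26 days.
Change in finish: 26 − 23 = +3 days.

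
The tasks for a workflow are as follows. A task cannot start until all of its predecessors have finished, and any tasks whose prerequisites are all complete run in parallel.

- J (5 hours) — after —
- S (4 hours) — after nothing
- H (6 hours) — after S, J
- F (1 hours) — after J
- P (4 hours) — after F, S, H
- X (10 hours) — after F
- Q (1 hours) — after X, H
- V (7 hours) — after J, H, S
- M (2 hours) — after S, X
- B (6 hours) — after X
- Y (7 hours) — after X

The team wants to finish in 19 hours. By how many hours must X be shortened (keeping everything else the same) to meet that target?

Current finish: 23 hours; target: 19.
X is on every critical path, so each hour cut from X cuts the finish by one (this holds down to a finish of 18).
Need 23 − 19 = 4 hours off X → X becomes 6 hours, finish becomes 19.

4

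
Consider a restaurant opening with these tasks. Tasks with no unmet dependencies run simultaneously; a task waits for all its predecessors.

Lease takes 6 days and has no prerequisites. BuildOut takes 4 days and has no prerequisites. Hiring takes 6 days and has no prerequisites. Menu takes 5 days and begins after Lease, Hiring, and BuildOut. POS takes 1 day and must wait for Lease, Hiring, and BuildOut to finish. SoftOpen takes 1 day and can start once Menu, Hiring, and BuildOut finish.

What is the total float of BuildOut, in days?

Lease→Menu→SoftOpen = 6+5+1 = 12 sets the makespan at 12 days.
Longest path through BuildOut: 10 days (earliest finish 4, latest finish 6).
Float = 12 − 10 = 2.

2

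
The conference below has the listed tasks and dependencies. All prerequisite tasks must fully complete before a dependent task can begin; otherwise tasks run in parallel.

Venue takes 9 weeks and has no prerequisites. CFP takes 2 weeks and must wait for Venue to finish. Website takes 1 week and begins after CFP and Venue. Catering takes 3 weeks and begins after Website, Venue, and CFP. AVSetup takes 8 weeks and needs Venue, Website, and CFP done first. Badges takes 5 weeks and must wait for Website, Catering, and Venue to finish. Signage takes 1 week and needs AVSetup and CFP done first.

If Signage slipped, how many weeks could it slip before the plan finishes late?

0

The longest chain is Venue→CFP→Website→AVSetup→Signage = 9+2+1+8+1 = 21; overall finish 21 weeks.
Longest path through Signage: 21 weeks (earliest finish 21, latest finish 21).
So Signage can slip 21 − 21 = 0 weeks.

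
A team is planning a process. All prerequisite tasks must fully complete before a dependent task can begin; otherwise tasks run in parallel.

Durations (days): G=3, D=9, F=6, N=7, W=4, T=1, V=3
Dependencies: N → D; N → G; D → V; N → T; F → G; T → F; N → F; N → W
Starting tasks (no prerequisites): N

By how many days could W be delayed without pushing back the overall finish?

8

N→D→V = 7+9+3 = 19 sets the makespan at 19 days.
The longest chain containing W totals 11 days.
Slack of W = 15 − 7 = 8 days.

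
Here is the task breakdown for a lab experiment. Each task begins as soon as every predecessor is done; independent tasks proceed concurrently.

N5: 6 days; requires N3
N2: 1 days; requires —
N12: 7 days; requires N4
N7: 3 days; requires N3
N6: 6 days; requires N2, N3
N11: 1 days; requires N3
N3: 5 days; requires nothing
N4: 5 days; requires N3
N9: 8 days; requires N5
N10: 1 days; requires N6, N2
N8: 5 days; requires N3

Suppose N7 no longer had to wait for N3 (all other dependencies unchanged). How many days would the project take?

19

Original critical path: N3→N5→N9 = 5+6+8 = 19 ⇒ 19 days.
Without N3→N7, N7's earliest start moves from 5 to 0.
After: N3→N5→N9 = 5+6+8 = 19 → 19 days.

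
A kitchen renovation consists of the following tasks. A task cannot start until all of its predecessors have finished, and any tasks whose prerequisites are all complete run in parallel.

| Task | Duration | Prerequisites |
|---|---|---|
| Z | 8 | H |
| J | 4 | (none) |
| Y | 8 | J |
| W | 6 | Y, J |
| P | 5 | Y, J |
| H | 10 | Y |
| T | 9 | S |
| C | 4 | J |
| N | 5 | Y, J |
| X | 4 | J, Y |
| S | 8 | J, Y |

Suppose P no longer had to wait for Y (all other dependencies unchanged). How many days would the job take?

With the dependency in place, J→Y→H→Z = 4+8+10+8 = 30 sets the finish at 30 days.
Without Y→P, P's earliest start moves from 12 to 4.
The longest chain is now J→Y→H→Z = 4+8+10+8 = 30, so the job takes 30 days.

30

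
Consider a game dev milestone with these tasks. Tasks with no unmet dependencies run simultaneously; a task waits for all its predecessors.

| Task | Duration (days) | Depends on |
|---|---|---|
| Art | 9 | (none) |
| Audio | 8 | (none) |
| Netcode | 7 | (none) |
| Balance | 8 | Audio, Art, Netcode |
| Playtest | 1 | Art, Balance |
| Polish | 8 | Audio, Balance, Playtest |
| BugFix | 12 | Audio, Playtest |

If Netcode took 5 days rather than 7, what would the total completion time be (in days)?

30

Actual critical path: Art→Balance→Playtest→BugFix = 9+8+1+12 = 30 ⇒ 30 days.
Netcode has 2 days of float (longest path through it is 28).
That remains the longest chain; total 30 days.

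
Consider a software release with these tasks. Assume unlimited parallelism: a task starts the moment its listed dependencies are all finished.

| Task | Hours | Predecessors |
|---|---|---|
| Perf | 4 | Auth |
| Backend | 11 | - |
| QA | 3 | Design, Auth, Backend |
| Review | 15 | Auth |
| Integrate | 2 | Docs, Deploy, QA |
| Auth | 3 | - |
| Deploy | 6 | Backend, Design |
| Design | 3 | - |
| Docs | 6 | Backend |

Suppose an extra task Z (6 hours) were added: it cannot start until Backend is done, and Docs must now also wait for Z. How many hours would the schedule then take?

25

Originally the schedule takes 19 hours.
With Z inserted, Docs now waits for max(Backend, Z).
New critical path: Backend→Z→Docs→Integrate = 11+6+6+2 = 25 ⇒ 25 hours.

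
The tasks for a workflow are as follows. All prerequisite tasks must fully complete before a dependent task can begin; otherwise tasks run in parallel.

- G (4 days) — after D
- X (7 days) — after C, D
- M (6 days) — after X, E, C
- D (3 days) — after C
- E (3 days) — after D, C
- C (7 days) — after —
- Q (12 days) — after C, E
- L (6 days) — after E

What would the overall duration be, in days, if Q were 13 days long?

26

Critical path before the change: C→D→E→Q = 7+3+3+12 = 25 giving 25 days.
Q is on the critical path; changing it to 13 makes that path 26 days.
That remains the longest chain; total 26 days.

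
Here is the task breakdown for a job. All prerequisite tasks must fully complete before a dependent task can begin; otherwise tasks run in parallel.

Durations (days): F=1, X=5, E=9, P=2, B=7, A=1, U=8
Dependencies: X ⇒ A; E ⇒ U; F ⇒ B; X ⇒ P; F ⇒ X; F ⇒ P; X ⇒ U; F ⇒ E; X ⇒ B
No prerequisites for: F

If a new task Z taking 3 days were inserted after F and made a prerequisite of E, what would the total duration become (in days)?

Originally the schedule takes 18 days.
With Z inserted, E now waits for max(F, Z).
New critical path: F→Z→E→U = 1+3+9+8 = 21 ⇒ 21 days.

21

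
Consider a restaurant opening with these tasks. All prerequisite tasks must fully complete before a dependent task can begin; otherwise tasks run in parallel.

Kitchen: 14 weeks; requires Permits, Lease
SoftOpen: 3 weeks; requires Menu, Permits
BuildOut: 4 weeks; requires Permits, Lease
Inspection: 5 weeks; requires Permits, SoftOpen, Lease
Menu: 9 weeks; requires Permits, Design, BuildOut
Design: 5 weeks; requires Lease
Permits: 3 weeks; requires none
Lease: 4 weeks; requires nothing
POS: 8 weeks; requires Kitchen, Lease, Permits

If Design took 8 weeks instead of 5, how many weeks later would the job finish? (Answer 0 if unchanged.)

Actual critical path: Lease→Design→Menu→SoftOpen→Inspection = 4+5+9+3+5 = 26 ⇒ 26 weeks.
Design lies on that path, so at 8 weeks the path becomes 29 weeks.
No other chain overtakes it, so the finish is 29 weeks.
Change in finish: 29 − 26 = +3 weeks.

3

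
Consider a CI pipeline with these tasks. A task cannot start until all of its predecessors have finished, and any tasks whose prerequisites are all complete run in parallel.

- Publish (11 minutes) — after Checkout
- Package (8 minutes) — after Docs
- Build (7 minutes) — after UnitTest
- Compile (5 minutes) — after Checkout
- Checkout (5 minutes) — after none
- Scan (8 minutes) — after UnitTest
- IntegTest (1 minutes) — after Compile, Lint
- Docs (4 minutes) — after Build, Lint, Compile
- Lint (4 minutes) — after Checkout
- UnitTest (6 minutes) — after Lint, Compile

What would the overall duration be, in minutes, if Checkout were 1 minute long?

31

The binding path is Checkout→Compile→UnitTest→Build→Docs→Package = 5+5+6+7+4+8 = 35; finish at 35 minutes.
Since Checkout is critical, the -4 change carries straight to that chain (now 31 minutes).
That remains the longest chain; total 31 minutes.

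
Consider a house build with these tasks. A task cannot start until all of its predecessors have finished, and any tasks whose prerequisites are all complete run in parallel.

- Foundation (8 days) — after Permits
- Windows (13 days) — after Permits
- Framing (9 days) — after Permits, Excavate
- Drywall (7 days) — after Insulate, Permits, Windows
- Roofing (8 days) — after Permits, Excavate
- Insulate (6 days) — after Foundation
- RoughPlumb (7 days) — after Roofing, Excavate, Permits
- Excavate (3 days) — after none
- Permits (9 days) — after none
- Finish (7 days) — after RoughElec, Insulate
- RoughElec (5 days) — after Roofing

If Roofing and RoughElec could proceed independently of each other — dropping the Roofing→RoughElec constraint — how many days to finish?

With the dependency in place, Permits→Foundation→Insulate→Drywall = 9+8+6+7 = 30 sets the finish at 30 days.
Without Roofing→RoughElec, RoughElec's earliest start moves from 17 to 0.
After: Permits→Foundation→Insulate→Drywall = 9+8+6+7 = 30 → 30 days.

30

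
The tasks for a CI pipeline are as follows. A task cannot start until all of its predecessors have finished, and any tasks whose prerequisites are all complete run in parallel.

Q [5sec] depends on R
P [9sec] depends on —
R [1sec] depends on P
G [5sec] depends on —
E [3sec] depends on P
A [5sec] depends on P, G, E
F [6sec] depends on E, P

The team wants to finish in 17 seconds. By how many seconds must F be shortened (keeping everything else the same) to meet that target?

1

Current finish: 18 seconds; target: 17.
F is on every critical path, so each second cut from F cuts the finish by one (this holds down to a finish of 17).
Need 18 − 17 = 1 second off F → F becomes 5 seconds, finish becomes 17.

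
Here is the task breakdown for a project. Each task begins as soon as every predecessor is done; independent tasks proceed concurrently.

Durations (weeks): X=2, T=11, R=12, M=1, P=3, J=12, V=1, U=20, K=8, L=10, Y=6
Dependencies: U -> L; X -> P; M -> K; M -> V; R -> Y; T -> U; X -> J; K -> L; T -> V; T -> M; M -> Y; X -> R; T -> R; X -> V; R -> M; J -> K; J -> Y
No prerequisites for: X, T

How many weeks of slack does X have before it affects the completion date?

9

The longest chain is T→R→M→K→L = 11+12+1+8+10 = 42; overall finish 42 weeks.
The longest chain containing X totals 33 weeks.
Slack of X = 9 − 0 = 9 weeks.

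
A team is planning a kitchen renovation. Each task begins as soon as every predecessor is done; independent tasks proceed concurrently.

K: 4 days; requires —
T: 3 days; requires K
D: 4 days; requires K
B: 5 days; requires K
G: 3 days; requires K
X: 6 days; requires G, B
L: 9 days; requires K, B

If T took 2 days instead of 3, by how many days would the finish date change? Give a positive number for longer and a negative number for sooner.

Critical path before the change: K→B→L = 4+5+9 = 18 giving 18 days.
T is off the critical path — its longest chain is 7 days, giving 11 of slack.
The critical path is still K→B→L; finish is now 18 days.
Change in finish: 18 − 18 = +0 days.

0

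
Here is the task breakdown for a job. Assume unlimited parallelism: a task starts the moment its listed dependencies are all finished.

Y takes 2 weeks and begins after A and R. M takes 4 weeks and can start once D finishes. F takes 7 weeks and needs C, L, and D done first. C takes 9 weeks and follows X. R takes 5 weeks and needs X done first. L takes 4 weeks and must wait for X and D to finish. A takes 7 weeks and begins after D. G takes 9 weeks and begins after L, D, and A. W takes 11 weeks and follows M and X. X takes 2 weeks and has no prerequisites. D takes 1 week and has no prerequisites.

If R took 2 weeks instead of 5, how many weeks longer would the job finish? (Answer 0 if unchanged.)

0

Baseline: X→C→F = 2+9+7 = 18 → 18 weeks.
R is off the critical path — its longest chain is 9 weeks, giving 9 of slack.
The critical path is still X→C→F; finish is now 18 weeks.
Change in finish: 18 − 18 = +0 weeks.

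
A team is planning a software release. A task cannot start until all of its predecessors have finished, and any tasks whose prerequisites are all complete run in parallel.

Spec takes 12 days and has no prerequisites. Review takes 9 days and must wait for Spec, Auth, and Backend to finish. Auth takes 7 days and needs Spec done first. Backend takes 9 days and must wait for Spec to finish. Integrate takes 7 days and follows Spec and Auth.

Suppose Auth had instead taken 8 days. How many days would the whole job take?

30

As given, the longest chain is Spec→Backend→Review = 12+9+9 = 30, so the finish is 30 days.
The longest path through Auth is only 28 days, so Auth has float 2.
No other chain overtakes it, so the finish is 30 days.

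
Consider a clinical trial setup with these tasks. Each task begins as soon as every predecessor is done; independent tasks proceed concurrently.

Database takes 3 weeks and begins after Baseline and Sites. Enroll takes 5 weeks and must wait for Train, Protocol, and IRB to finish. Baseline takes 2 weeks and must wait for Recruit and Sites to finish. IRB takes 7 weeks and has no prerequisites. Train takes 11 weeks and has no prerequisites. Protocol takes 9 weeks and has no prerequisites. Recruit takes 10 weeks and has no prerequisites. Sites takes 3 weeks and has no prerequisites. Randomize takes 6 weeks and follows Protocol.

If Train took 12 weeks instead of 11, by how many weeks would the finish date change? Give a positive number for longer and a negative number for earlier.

Baseline: Train→Enroll = 11+5 = 16 → 16 weeks.
Train lies on that path, so at 12 weeks the path becomes 17 weeks.
No other chain overtakes it, so the finish is 17 weeks.
Change in finish: 17 − 16 = +1 weeks.

1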